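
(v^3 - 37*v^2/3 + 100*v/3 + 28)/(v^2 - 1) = (3*v^3 - 37*v^2 + 100*v + 84)/(3*(v^2 - 1))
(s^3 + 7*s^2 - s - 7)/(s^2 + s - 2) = (s^2 + 8*s + 7)/(s + 2)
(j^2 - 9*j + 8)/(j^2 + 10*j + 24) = (j^2 - 9*j + 8)/(j^2 + 10*j + 24)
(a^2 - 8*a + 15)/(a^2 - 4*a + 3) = (a - 5)/(a - 1)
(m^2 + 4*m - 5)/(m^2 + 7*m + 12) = (m^2 + 4*m - 5)/(m^2 + 7*m + 12)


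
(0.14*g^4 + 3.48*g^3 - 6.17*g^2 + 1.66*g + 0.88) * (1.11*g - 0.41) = 0.1554*g^5 + 3.8054*g^4 - 8.2755*g^3 + 4.3723*g^2 + 0.2962*g - 0.3608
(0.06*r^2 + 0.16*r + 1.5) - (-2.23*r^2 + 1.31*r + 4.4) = 2.29*r^2 - 1.15*r - 2.9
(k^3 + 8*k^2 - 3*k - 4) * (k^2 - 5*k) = k^5 + 3*k^4 - 43*k^3 + 11*k^2 + 20*k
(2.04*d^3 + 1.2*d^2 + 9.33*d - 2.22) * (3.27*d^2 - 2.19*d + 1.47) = 6.6708*d^5 - 0.5436*d^4 + 30.8799*d^3 - 25.9281*d^2 + 18.5769*d - 3.2634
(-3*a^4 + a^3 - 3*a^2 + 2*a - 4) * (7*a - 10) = -21*a^5 + 37*a^4 - 31*a^3 + 44*a^2 - 48*a + 40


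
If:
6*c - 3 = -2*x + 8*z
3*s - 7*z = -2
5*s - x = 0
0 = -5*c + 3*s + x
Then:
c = 148/283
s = 185/566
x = 925/566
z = 241/566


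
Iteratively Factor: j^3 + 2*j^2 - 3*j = (j)*(j^2 + 2*j - 3) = j*(j - 1)*(j + 3)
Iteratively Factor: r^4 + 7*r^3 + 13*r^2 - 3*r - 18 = (r + 3)*(r^3 + 4*r^2 + r - 6) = (r + 2)*(r + 3)*(r^2 + 2*r - 3) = (r - 1)*(r + 2)*(r + 3)*(r + 3)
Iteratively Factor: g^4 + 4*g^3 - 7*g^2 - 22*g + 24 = (g - 2)*(g^3 + 6*g^2 + 5*g - 12) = (g - 2)*(g + 3)*(g^2 + 3*g - 4) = (g - 2)*(g + 3)*(g + 4)*(g - 1)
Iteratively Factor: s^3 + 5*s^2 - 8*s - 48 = (s - 3)*(s^2 + 8*s + 16) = (s - 3)*(s + 4)*(s + 4)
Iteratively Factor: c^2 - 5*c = (c)*(c - 5)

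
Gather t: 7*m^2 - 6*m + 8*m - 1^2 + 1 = 7*m^2 + 2*m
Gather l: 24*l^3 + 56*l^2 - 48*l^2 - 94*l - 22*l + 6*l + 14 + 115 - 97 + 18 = 24*l^3 + 8*l^2 - 110*l + 50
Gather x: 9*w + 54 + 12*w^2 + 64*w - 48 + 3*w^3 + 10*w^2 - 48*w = 3*w^3 + 22*w^2 + 25*w + 6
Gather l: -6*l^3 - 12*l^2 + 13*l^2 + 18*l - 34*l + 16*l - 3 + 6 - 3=-6*l^3 + l^2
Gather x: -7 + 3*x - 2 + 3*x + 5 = 6*x - 4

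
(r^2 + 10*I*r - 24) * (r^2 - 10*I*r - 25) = r^4 + 51*r^2 - 10*I*r + 600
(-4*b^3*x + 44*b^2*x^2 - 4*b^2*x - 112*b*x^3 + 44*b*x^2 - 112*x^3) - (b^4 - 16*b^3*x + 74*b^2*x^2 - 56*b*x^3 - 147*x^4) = -b^4 + 12*b^3*x - 30*b^2*x^2 - 4*b^2*x - 56*b*x^3 + 44*b*x^2 + 147*x^4 - 112*x^3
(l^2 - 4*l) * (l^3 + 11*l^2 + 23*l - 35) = l^5 + 7*l^4 - 21*l^3 - 127*l^2 + 140*l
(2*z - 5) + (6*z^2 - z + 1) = 6*z^2 + z - 4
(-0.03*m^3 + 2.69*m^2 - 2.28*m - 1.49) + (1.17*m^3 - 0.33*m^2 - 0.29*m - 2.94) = 1.14*m^3 + 2.36*m^2 - 2.57*m - 4.43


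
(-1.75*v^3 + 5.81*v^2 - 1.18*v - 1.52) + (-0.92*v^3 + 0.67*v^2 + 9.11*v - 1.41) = -2.67*v^3 + 6.48*v^2 + 7.93*v - 2.93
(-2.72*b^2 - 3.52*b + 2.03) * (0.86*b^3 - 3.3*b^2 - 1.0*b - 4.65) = -2.3392*b^5 + 5.9488*b^4 + 16.0818*b^3 + 9.469*b^2 + 14.338*b - 9.4395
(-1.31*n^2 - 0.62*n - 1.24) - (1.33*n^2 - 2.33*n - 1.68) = -2.64*n^2 + 1.71*n + 0.44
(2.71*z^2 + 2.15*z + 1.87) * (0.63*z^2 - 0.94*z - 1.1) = 1.7073*z^4 - 1.1929*z^3 - 3.8239*z^2 - 4.1228*z - 2.057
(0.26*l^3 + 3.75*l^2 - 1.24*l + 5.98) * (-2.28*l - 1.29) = -0.5928*l^4 - 8.8854*l^3 - 2.0103*l^2 - 12.0348*l - 7.7142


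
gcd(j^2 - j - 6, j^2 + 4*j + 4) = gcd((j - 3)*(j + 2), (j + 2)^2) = j + 2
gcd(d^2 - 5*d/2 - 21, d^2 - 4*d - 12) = d - 6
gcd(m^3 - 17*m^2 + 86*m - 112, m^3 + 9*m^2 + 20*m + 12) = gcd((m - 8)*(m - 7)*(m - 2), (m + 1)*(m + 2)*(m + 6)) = 1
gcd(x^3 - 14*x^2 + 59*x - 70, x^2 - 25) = x - 5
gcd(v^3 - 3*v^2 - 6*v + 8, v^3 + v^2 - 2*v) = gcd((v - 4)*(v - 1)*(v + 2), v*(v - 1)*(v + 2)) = v^2 + v - 2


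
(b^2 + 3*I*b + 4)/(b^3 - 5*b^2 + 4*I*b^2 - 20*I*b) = (b - I)/(b*(b - 5))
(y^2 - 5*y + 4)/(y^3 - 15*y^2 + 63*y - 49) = (y - 4)/(y^2 - 14*y + 49)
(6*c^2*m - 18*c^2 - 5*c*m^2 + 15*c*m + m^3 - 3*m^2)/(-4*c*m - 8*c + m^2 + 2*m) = (-6*c^2*m + 18*c^2 + 5*c*m^2 - 15*c*m - m^3 + 3*m^2)/(4*c*m + 8*c - m^2 - 2*m)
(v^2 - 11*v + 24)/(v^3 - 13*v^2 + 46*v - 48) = 1/(v - 2)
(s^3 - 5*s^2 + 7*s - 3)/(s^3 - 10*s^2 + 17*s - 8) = (s - 3)/(s - 8)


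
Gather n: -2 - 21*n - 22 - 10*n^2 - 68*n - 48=-10*n^2 - 89*n - 72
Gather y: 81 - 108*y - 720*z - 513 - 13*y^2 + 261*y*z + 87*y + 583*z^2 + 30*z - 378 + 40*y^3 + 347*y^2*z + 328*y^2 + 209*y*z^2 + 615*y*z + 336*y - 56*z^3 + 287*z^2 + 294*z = 40*y^3 + y^2*(347*z + 315) + y*(209*z^2 + 876*z + 315) - 56*z^3 + 870*z^2 - 396*z - 810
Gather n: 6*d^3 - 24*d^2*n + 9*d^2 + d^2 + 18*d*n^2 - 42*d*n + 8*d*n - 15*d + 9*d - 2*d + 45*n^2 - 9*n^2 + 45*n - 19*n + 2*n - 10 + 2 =6*d^3 + 10*d^2 - 8*d + n^2*(18*d + 36) + n*(-24*d^2 - 34*d + 28) - 8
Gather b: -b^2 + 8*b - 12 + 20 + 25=-b^2 + 8*b + 33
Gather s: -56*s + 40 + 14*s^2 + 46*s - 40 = 14*s^2 - 10*s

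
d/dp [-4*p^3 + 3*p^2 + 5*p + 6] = -12*p^2 + 6*p + 5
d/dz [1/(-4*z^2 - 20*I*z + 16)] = (2*z + 5*I)/(4*(z^2 + 5*I*z - 4)^2)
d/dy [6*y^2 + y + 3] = 12*y + 1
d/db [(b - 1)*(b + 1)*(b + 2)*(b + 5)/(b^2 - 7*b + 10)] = 2*(b^5 - 7*b^4 - 29*b^3 + 77*b^2 + 100*b - 70)/(b^4 - 14*b^3 + 69*b^2 - 140*b + 100)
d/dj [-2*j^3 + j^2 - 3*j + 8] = -6*j^2 + 2*j - 3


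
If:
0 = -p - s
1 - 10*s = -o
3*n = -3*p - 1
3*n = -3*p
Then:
No Solution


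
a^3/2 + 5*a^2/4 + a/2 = a*(a/2 + 1)*(a + 1/2)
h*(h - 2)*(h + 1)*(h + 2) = h^4 + h^3 - 4*h^2 - 4*h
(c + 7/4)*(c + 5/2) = c^2 + 17*c/4 + 35/8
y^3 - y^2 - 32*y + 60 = (y - 5)*(y - 2)*(y + 6)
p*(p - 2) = p^2 - 2*p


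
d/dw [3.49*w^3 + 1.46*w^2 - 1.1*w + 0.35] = 10.47*w^2 + 2.92*w - 1.1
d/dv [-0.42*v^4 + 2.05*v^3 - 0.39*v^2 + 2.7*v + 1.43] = -1.68*v^3 + 6.15*v^2 - 0.78*v + 2.7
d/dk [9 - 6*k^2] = -12*k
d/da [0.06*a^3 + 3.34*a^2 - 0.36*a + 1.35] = 0.18*a^2 + 6.68*a - 0.36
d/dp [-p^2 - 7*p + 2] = -2*p - 7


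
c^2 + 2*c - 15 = (c - 3)*(c + 5)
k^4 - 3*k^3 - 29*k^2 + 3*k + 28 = (k - 7)*(k - 1)*(k + 1)*(k + 4)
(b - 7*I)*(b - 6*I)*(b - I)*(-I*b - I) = -I*b^4 - 14*b^3 - I*b^3 - 14*b^2 + 55*I*b^2 + 42*b + 55*I*b + 42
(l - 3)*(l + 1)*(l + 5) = l^3 + 3*l^2 - 13*l - 15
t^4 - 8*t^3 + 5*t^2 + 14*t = t*(t - 7)*(t - 2)*(t + 1)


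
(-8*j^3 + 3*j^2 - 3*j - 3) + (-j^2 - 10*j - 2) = -8*j^3 + 2*j^2 - 13*j - 5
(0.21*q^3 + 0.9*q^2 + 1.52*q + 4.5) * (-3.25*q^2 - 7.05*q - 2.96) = -0.6825*q^5 - 4.4055*q^4 - 11.9066*q^3 - 28.005*q^2 - 36.2242*q - 13.32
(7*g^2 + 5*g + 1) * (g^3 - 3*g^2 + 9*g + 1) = 7*g^5 - 16*g^4 + 49*g^3 + 49*g^2 + 14*g + 1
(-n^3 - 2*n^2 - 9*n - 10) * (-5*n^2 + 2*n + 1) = 5*n^5 + 8*n^4 + 40*n^3 + 30*n^2 - 29*n - 10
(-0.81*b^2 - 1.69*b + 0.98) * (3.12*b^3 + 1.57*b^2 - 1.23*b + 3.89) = -2.5272*b^5 - 6.5445*b^4 + 1.4006*b^3 + 0.466399999999999*b^2 - 7.7795*b + 3.8122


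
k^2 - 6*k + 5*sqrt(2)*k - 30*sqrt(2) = (k - 6)*(k + 5*sqrt(2))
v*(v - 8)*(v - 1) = v^3 - 9*v^2 + 8*v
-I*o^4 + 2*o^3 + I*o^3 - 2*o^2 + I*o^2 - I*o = o*(o + I)^2*(-I*o + I)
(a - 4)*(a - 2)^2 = a^3 - 8*a^2 + 20*a - 16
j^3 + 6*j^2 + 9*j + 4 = (j + 1)^2*(j + 4)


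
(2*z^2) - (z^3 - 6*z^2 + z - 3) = -z^3 + 8*z^2 - z + 3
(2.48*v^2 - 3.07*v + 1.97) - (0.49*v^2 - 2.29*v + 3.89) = 1.99*v^2 - 0.78*v - 1.92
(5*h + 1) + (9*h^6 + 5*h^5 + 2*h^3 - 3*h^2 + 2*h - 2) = 9*h^6 + 5*h^5 + 2*h^3 - 3*h^2 + 7*h - 1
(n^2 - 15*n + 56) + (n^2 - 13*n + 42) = 2*n^2 - 28*n + 98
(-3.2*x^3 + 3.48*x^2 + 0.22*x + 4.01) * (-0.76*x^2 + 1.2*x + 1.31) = 2.432*x^5 - 6.4848*x^4 - 0.1832*x^3 + 1.7752*x^2 + 5.1002*x + 5.2531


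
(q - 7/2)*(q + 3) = q^2 - q/2 - 21/2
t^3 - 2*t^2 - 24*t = t*(t - 6)*(t + 4)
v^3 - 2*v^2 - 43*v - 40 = (v - 8)*(v + 1)*(v + 5)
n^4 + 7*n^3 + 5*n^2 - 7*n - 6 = (n - 1)*(n + 1)^2*(n + 6)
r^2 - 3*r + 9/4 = (r - 3/2)^2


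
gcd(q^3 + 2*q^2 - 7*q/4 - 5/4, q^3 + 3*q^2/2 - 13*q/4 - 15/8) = q^2 + 3*q + 5/4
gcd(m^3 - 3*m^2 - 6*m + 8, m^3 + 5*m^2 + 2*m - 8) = m^2 + m - 2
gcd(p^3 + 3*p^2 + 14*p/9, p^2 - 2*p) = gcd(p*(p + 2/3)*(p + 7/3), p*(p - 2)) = p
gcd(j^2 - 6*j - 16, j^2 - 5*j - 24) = j - 8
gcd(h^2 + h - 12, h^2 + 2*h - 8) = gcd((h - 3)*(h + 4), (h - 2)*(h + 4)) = h + 4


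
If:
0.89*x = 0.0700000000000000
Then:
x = 0.08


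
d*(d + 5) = d^2 + 5*d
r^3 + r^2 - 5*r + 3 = (r - 1)^2*(r + 3)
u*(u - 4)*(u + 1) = u^3 - 3*u^2 - 4*u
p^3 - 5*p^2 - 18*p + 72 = (p - 6)*(p - 3)*(p + 4)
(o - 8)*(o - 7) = o^2 - 15*o + 56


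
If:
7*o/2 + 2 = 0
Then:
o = -4/7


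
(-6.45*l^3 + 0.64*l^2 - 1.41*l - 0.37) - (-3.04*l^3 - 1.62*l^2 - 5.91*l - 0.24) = -3.41*l^3 + 2.26*l^2 + 4.5*l - 0.13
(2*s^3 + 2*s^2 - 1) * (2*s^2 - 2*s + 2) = 4*s^5 + 2*s^2 + 2*s - 2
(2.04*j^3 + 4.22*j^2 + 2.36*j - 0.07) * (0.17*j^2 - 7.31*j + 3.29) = 0.3468*j^5 - 14.195*j^4 - 23.7354*j^3 - 3.3797*j^2 + 8.2761*j - 0.2303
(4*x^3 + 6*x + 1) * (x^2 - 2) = 4*x^5 - 2*x^3 + x^2 - 12*x - 2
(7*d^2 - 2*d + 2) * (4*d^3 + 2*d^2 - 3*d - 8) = 28*d^5 + 6*d^4 - 17*d^3 - 46*d^2 + 10*d - 16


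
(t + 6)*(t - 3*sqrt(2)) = t^2 - 3*sqrt(2)*t + 6*t - 18*sqrt(2)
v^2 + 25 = (v - 5*I)*(v + 5*I)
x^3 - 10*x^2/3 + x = x*(x - 3)*(x - 1/3)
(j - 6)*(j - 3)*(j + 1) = j^3 - 8*j^2 + 9*j + 18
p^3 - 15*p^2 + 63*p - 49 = (p - 7)^2*(p - 1)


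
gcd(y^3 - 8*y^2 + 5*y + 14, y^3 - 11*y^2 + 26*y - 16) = y - 2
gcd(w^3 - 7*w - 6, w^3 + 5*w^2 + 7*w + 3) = w + 1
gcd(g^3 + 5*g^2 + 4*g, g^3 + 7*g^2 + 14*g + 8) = g^2 + 5*g + 4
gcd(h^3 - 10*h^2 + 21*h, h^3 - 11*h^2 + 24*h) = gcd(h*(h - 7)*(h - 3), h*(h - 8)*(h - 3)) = h^2 - 3*h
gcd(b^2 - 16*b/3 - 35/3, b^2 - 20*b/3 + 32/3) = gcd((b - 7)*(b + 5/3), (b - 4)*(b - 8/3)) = 1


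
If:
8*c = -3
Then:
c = -3/8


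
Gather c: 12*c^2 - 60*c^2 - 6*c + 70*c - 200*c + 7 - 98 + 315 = -48*c^2 - 136*c + 224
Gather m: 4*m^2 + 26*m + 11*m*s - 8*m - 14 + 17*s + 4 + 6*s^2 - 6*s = 4*m^2 + m*(11*s + 18) + 6*s^2 + 11*s - 10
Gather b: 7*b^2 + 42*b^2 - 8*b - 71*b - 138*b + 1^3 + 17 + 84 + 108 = 49*b^2 - 217*b + 210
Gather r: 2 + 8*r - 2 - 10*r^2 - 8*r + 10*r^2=0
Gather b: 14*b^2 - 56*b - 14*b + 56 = 14*b^2 - 70*b + 56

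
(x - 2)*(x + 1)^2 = x^3 - 3*x - 2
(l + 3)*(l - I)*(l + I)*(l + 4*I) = l^4 + 3*l^3 + 4*I*l^3 + l^2 + 12*I*l^2 + 3*l + 4*I*l + 12*I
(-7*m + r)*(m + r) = -7*m^2 - 6*m*r + r^2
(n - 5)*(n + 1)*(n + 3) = n^3 - n^2 - 17*n - 15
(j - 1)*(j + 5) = j^2 + 4*j - 5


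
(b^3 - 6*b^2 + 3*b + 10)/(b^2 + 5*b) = (b^3 - 6*b^2 + 3*b + 10)/(b*(b + 5))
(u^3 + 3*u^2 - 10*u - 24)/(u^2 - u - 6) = u + 4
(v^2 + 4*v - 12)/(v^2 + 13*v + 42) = (v - 2)/(v + 7)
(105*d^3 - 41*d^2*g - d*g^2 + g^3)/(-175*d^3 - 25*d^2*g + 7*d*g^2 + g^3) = (-3*d + g)/(5*d + g)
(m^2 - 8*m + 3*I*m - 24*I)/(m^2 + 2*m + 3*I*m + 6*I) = (m - 8)/(m + 2)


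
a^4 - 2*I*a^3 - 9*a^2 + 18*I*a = a*(a - 3)*(a + 3)*(a - 2*I)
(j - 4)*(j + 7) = j^2 + 3*j - 28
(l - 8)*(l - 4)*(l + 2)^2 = l^4 - 8*l^3 - 12*l^2 + 80*l + 128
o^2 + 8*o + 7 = (o + 1)*(o + 7)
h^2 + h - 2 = (h - 1)*(h + 2)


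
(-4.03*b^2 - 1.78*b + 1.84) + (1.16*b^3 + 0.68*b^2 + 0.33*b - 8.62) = 1.16*b^3 - 3.35*b^2 - 1.45*b - 6.78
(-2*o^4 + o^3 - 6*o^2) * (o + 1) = -2*o^5 - o^4 - 5*o^3 - 6*o^2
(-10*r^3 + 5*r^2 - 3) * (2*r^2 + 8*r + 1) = -20*r^5 - 70*r^4 + 30*r^3 - r^2 - 24*r - 3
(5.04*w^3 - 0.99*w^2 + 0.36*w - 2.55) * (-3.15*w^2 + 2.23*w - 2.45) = -15.876*w^5 + 14.3577*w^4 - 15.6897*w^3 + 11.2608*w^2 - 6.5685*w + 6.2475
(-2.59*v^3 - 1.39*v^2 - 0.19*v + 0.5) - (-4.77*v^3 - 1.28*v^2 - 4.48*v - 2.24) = 2.18*v^3 - 0.11*v^2 + 4.29*v + 2.74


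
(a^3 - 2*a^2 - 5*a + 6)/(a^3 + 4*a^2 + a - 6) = (a - 3)/(a + 3)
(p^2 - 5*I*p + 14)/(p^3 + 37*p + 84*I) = (p + 2*I)/(p^2 + 7*I*p - 12)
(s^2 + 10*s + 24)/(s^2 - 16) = (s + 6)/(s - 4)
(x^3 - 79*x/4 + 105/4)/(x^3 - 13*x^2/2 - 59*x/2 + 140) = (x - 3/2)/(x - 8)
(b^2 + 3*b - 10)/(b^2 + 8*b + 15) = (b - 2)/(b + 3)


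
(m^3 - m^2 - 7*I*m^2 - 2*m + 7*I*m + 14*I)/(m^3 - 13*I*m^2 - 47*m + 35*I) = (m^2 - m - 2)/(m^2 - 6*I*m - 5)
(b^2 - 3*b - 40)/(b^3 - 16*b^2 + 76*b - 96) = (b + 5)/(b^2 - 8*b + 12)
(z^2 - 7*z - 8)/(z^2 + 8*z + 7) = (z - 8)/(z + 7)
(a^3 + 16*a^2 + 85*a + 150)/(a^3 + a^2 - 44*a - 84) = (a^2 + 10*a + 25)/(a^2 - 5*a - 14)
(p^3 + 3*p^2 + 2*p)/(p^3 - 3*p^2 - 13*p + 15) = p*(p^2 + 3*p + 2)/(p^3 - 3*p^2 - 13*p + 15)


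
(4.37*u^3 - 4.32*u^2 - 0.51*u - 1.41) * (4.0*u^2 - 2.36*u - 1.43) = 17.48*u^5 - 27.5932*u^4 + 1.9061*u^3 + 1.7412*u^2 + 4.0569*u + 2.0163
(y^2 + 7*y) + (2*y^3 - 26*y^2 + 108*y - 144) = 2*y^3 - 25*y^2 + 115*y - 144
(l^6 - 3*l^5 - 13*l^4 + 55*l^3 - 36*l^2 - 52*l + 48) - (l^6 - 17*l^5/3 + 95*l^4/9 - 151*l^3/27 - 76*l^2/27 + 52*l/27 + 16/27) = 8*l^5/3 - 212*l^4/9 + 1636*l^3/27 - 896*l^2/27 - 1456*l/27 + 1280/27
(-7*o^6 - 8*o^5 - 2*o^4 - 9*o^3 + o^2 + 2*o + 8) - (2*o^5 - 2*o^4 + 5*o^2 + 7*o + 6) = -7*o^6 - 10*o^5 - 9*o^3 - 4*o^2 - 5*o + 2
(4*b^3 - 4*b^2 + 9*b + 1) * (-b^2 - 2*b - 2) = -4*b^5 - 4*b^4 - 9*b^3 - 11*b^2 - 20*b - 2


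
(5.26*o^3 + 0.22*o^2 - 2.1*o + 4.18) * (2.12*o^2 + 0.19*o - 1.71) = 11.1512*o^5 + 1.4658*o^4 - 13.4048*o^3 + 8.0864*o^2 + 4.3852*o - 7.1478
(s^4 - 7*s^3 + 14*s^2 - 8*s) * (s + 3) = s^5 - 4*s^4 - 7*s^3 + 34*s^2 - 24*s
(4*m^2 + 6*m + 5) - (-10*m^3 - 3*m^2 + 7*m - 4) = 10*m^3 + 7*m^2 - m + 9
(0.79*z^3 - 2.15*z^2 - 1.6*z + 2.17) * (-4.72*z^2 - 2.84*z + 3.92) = -3.7288*z^5 + 7.9044*z^4 + 16.7548*z^3 - 14.1264*z^2 - 12.4348*z + 8.5064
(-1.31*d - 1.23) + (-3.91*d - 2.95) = -5.22*d - 4.18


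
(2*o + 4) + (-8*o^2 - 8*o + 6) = -8*o^2 - 6*o + 10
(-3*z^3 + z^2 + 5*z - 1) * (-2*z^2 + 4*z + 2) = 6*z^5 - 14*z^4 - 12*z^3 + 24*z^2 + 6*z - 2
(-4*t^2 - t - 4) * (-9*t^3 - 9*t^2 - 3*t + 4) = 36*t^5 + 45*t^4 + 57*t^3 + 23*t^2 + 8*t - 16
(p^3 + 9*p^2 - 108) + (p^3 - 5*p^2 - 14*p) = 2*p^3 + 4*p^2 - 14*p - 108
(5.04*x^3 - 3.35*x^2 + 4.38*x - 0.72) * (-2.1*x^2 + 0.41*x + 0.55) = -10.584*x^5 + 9.1014*x^4 - 7.7995*x^3 + 1.4653*x^2 + 2.1138*x - 0.396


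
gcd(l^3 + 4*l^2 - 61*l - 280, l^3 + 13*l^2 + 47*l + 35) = l^2 + 12*l + 35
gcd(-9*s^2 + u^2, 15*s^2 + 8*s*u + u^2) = 3*s + u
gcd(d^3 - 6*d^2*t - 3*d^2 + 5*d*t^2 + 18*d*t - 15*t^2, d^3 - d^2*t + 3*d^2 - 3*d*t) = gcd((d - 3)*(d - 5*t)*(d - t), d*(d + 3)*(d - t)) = -d + t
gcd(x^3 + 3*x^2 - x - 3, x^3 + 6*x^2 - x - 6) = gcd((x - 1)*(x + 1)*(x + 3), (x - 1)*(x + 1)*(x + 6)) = x^2 - 1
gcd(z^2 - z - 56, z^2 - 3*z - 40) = z - 8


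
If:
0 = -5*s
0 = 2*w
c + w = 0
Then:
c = 0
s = 0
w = 0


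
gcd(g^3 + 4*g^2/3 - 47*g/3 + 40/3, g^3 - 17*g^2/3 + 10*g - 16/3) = g^2 - 11*g/3 + 8/3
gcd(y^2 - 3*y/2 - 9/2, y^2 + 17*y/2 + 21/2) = y + 3/2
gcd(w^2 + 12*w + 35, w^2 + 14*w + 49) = w + 7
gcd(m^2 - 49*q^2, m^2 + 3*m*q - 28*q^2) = m + 7*q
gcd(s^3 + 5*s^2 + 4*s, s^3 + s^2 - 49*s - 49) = s + 1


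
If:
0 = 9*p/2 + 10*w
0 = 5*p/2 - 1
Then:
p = 2/5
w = -9/50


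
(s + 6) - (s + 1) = 5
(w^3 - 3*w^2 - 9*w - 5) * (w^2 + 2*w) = w^5 - w^4 - 15*w^3 - 23*w^2 - 10*w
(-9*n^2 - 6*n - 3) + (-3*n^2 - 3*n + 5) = -12*n^2 - 9*n + 2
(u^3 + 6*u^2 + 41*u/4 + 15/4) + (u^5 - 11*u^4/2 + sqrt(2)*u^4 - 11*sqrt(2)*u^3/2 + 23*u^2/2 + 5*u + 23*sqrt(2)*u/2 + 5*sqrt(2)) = u^5 - 11*u^4/2 + sqrt(2)*u^4 - 11*sqrt(2)*u^3/2 + u^3 + 35*u^2/2 + 61*u/4 + 23*sqrt(2)*u/2 + 15/4 + 5*sqrt(2)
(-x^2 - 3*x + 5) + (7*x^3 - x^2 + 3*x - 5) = 7*x^3 - 2*x^2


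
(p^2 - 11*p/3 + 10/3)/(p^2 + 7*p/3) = (3*p^2 - 11*p + 10)/(p*(3*p + 7))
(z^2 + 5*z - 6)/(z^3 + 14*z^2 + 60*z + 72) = (z - 1)/(z^2 + 8*z + 12)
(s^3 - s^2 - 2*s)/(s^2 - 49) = s*(s^2 - s - 2)/(s^2 - 49)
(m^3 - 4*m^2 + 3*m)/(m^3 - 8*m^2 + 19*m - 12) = m/(m - 4)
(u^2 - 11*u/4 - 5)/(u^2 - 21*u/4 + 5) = (4*u + 5)/(4*u - 5)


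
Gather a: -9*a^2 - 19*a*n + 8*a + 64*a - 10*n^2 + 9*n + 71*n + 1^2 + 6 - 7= -9*a^2 + a*(72 - 19*n) - 10*n^2 + 80*n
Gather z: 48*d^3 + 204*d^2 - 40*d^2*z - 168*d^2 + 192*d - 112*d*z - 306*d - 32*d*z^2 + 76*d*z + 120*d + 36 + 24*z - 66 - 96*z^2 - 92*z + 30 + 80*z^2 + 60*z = 48*d^3 + 36*d^2 + 6*d + z^2*(-32*d - 16) + z*(-40*d^2 - 36*d - 8)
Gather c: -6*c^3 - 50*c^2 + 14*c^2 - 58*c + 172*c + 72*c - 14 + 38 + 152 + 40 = -6*c^3 - 36*c^2 + 186*c + 216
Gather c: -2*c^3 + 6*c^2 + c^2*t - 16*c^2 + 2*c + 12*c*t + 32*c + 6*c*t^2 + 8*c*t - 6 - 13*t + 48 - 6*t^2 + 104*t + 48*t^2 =-2*c^3 + c^2*(t - 10) + c*(6*t^2 + 20*t + 34) + 42*t^2 + 91*t + 42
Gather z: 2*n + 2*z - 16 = 2*n + 2*z - 16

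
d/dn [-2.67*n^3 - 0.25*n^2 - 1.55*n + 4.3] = -8.01*n^2 - 0.5*n - 1.55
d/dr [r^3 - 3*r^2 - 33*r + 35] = 3*r^2 - 6*r - 33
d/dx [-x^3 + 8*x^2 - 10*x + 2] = -3*x^2 + 16*x - 10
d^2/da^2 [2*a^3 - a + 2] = 12*a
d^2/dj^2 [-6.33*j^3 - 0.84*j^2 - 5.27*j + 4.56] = -37.98*j - 1.68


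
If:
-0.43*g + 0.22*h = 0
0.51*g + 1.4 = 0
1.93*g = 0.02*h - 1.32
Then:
No Solution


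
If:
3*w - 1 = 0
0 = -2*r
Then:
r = 0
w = 1/3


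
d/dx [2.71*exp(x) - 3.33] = 2.71*exp(x)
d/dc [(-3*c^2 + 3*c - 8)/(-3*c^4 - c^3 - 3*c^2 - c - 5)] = (-18*c^5 + 24*c^4 - 90*c^3 - 12*c^2 - 18*c - 23)/(9*c^8 + 6*c^7 + 19*c^6 + 12*c^5 + 41*c^4 + 16*c^3 + 31*c^2 + 10*c + 25)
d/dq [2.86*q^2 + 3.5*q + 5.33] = 5.72*q + 3.5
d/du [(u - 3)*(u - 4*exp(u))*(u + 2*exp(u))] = -2*u^2*exp(u) + 3*u^2 - 16*u*exp(2*u) + 2*u*exp(u) - 6*u + 40*exp(2*u) + 6*exp(u)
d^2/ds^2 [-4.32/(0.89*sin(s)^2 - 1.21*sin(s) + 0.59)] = (13.687488*sin(s)^4 - 13.956624*sin(s)^3 - 23.280048*sin(s)^2 + 30.997296*sin(s) - 8.11296)/(0.89*sin(s)^2 - 1.21*sin(s) + 0.59)^3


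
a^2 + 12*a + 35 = (a + 5)*(a + 7)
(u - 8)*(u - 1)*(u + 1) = u^3 - 8*u^2 - u + 8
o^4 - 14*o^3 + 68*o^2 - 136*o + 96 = (o - 6)*(o - 4)*(o - 2)^2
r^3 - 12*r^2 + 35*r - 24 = (r - 8)*(r - 3)*(r - 1)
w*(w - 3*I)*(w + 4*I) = w^3 + I*w^2 + 12*w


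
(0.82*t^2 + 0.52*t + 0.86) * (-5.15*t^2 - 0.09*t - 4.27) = -4.223*t^4 - 2.7518*t^3 - 7.9772*t^2 - 2.2978*t - 3.6722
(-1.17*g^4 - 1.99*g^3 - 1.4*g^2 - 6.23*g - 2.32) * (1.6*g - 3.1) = -1.872*g^5 + 0.443*g^4 + 3.929*g^3 - 5.628*g^2 + 15.601*g + 7.192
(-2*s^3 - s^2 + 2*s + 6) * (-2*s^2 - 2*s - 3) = 4*s^5 + 6*s^4 + 4*s^3 - 13*s^2 - 18*s - 18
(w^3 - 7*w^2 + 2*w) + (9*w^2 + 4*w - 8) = w^3 + 2*w^2 + 6*w - 8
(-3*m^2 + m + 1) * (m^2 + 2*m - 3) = -3*m^4 - 5*m^3 + 12*m^2 - m - 3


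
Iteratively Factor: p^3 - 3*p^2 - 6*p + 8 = (p - 4)*(p^2 + p - 2) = (p - 4)*(p + 2)*(p - 1)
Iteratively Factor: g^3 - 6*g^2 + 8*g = (g - 2)*(g^2 - 4*g) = g*(g - 2)*(g - 4)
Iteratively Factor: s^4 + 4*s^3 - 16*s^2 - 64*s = (s + 4)*(s^3 - 16*s) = (s + 4)^2*(s^2 - 4*s) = s*(s + 4)^2*(s - 4)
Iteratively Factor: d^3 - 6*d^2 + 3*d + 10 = (d - 2)*(d^2 - 4*d - 5) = (d - 2)*(d + 1)*(d - 5)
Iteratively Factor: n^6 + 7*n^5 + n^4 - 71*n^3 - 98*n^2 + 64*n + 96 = (n - 1)*(n^5 + 8*n^4 + 9*n^3 - 62*n^2 - 160*n - 96) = (n - 1)*(n + 1)*(n^4 + 7*n^3 + 2*n^2 - 64*n - 96) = (n - 1)*(n + 1)*(n + 2)*(n^3 + 5*n^2 - 8*n - 48) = (n - 1)*(n + 1)*(n + 2)*(n + 4)*(n^2 + n - 12) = (n - 3)*(n - 1)*(n + 1)*(n + 2)*(n + 4)*(n + 4)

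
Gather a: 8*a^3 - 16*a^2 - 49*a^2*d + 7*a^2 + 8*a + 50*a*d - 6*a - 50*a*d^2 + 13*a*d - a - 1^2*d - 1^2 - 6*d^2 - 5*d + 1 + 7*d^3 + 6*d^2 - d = 8*a^3 + a^2*(-49*d - 9) + a*(-50*d^2 + 63*d + 1) + 7*d^3 - 7*d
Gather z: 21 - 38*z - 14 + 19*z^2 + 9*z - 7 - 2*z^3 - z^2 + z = -2*z^3 + 18*z^2 - 28*z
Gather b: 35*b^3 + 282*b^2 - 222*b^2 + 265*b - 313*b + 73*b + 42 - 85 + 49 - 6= 35*b^3 + 60*b^2 + 25*b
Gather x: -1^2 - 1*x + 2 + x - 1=0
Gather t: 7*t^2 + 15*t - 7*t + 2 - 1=7*t^2 + 8*t + 1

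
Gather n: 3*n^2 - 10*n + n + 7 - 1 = 3*n^2 - 9*n + 6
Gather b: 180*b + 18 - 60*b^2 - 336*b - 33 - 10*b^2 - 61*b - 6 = -70*b^2 - 217*b - 21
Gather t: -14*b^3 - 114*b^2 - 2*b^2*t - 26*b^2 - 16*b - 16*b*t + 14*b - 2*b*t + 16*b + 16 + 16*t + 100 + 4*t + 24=-14*b^3 - 140*b^2 + 14*b + t*(-2*b^2 - 18*b + 20) + 140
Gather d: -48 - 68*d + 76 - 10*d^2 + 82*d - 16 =-10*d^2 + 14*d + 12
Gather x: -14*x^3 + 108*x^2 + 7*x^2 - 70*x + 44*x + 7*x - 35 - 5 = -14*x^3 + 115*x^2 - 19*x - 40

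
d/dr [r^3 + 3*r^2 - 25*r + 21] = 3*r^2 + 6*r - 25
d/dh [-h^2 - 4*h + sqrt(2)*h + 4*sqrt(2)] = -2*h - 4 + sqrt(2)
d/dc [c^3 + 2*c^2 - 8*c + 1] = 3*c^2 + 4*c - 8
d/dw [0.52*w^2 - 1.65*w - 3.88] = 1.04*w - 1.65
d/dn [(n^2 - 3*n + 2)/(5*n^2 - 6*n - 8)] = 9/(25*n^2 + 40*n + 16)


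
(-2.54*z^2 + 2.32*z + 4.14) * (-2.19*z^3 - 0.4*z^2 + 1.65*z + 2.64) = 5.5626*z^5 - 4.0648*z^4 - 14.1856*z^3 - 4.5336*z^2 + 12.9558*z + 10.9296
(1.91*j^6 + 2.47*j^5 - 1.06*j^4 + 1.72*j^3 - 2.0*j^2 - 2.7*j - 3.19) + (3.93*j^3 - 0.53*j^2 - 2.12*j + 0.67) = 1.91*j^6 + 2.47*j^5 - 1.06*j^4 + 5.65*j^3 - 2.53*j^2 - 4.82*j - 2.52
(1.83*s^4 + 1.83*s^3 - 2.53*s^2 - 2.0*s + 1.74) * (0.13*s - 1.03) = 0.2379*s^5 - 1.647*s^4 - 2.2138*s^3 + 2.3459*s^2 + 2.2862*s - 1.7922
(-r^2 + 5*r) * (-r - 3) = r^3 - 2*r^2 - 15*r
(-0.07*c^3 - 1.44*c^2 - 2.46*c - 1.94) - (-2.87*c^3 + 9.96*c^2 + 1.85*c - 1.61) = 2.8*c^3 - 11.4*c^2 - 4.31*c - 0.33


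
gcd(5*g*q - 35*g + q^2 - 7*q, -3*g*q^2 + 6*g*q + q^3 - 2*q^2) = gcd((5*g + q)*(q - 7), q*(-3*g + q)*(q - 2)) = 1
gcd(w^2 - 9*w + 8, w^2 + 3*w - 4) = w - 1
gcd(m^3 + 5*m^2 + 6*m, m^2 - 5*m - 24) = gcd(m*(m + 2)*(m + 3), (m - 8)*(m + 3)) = m + 3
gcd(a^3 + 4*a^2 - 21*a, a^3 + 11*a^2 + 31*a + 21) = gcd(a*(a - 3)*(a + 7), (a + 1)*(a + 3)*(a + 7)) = a + 7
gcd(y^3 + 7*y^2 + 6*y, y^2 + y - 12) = 1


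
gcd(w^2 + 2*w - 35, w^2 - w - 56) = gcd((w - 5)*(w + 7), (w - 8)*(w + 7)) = w + 7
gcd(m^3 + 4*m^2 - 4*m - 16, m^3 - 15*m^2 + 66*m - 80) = m - 2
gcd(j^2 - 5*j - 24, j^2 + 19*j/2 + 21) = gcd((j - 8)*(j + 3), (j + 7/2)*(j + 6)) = 1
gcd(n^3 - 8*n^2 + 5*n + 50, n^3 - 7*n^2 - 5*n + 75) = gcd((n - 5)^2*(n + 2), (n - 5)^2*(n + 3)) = n^2 - 10*n + 25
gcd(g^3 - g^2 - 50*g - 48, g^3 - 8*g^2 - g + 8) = g^2 - 7*g - 8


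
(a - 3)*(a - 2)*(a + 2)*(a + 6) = a^4 + 3*a^3 - 22*a^2 - 12*a + 72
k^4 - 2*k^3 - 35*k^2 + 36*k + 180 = (k - 6)*(k - 3)*(k + 2)*(k + 5)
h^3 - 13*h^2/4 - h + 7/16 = (h - 7/2)*(h - 1/4)*(h + 1/2)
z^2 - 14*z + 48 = (z - 8)*(z - 6)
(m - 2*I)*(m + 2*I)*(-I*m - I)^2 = -m^4 - 2*m^3 - 5*m^2 - 8*m - 4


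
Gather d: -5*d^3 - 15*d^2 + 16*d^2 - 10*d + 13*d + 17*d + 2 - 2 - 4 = -5*d^3 + d^2 + 20*d - 4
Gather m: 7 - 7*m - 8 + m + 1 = -6*m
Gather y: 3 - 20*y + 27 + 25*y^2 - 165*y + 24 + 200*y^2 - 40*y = 225*y^2 - 225*y + 54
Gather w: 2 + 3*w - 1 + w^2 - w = w^2 + 2*w + 1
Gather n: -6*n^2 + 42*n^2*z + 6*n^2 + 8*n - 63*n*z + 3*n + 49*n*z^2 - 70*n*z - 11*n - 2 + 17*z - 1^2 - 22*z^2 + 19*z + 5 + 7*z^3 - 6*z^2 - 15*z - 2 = 42*n^2*z + n*(49*z^2 - 133*z) + 7*z^3 - 28*z^2 + 21*z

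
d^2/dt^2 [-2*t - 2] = 0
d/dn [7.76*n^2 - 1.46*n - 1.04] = 15.52*n - 1.46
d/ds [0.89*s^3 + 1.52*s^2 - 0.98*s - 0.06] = 2.67*s^2 + 3.04*s - 0.98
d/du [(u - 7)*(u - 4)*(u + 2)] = 3*u^2 - 18*u + 6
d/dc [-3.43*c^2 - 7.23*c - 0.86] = -6.86*c - 7.23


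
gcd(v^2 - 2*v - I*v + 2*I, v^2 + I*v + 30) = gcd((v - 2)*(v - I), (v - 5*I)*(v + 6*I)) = 1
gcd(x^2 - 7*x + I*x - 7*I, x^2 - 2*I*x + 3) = x + I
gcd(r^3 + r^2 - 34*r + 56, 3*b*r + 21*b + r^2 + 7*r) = r + 7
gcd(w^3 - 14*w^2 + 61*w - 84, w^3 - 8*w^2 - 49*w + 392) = w - 7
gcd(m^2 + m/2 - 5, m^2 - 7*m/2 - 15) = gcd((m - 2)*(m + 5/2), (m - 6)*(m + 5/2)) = m + 5/2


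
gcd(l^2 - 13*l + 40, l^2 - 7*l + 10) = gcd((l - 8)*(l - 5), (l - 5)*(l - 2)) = l - 5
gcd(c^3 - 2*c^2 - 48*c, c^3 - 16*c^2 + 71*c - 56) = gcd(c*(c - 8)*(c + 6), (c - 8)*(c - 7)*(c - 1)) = c - 8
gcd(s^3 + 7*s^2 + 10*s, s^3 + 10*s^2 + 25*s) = s^2 + 5*s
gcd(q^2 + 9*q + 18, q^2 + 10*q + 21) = q + 3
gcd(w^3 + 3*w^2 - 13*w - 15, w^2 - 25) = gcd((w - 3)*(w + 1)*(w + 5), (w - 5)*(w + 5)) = w + 5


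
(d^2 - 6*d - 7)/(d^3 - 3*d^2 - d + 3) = (d - 7)/(d^2 - 4*d + 3)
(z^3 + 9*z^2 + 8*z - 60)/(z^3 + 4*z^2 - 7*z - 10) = (z + 6)/(z + 1)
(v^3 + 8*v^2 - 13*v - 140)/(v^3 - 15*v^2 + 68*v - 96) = (v^2 + 12*v + 35)/(v^2 - 11*v + 24)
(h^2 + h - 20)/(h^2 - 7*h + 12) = (h + 5)/(h - 3)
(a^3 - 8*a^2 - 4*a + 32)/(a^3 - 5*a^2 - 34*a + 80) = (a + 2)/(a + 5)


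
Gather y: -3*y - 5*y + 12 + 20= 32 - 8*y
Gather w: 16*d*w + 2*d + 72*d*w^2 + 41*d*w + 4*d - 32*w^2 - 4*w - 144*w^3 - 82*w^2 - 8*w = 6*d - 144*w^3 + w^2*(72*d - 114) + w*(57*d - 12)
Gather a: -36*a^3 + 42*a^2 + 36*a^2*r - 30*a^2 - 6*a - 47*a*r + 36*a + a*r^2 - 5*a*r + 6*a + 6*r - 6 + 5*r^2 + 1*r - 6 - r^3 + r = -36*a^3 + a^2*(36*r + 12) + a*(r^2 - 52*r + 36) - r^3 + 5*r^2 + 8*r - 12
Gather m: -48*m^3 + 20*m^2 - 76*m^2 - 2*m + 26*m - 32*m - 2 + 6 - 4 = -48*m^3 - 56*m^2 - 8*m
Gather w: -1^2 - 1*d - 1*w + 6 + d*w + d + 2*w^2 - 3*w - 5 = 2*w^2 + w*(d - 4)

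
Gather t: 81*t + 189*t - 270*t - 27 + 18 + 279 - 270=0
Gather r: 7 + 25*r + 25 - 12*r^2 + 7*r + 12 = -12*r^2 + 32*r + 44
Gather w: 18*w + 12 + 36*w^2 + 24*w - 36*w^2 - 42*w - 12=0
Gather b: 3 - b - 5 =-b - 2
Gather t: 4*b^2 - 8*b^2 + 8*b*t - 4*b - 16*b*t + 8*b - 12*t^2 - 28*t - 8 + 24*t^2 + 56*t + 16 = -4*b^2 + 4*b + 12*t^2 + t*(28 - 8*b) + 8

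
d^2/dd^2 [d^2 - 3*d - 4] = 2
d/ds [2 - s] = -1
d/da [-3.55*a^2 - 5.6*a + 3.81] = -7.1*a - 5.6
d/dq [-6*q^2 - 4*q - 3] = -12*q - 4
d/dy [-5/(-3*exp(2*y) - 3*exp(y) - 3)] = 5*(-2*exp(y) - 1)*exp(y)/(3*(exp(2*y) + exp(y) + 1)^2)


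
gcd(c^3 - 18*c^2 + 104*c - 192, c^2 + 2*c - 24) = c - 4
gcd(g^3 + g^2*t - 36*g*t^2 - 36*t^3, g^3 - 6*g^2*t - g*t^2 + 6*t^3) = -g^2 + 5*g*t + 6*t^2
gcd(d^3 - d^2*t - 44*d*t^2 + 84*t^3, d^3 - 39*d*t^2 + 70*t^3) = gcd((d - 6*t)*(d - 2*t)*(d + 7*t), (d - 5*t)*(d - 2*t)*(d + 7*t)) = -d^2 - 5*d*t + 14*t^2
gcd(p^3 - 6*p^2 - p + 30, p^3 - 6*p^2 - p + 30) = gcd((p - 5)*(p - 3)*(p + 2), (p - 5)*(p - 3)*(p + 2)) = p^3 - 6*p^2 - p + 30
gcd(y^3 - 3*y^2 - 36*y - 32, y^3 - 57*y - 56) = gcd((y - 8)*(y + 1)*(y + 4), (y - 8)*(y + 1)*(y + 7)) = y^2 - 7*y - 8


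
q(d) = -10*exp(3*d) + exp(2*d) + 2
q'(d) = -30*exp(3*d) + 2*exp(2*d)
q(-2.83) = 2.00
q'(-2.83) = 0.00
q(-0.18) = -3.13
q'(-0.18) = -16.09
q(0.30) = -20.77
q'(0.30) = -70.14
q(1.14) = -293.92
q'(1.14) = -897.53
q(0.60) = -55.18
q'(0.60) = -174.85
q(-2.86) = 2.00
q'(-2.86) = 0.00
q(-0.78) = 1.25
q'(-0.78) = -2.47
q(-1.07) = 1.71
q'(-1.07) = -0.98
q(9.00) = -5320416746046.85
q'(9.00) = -15961315898115.68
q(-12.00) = 2.00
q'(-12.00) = 0.00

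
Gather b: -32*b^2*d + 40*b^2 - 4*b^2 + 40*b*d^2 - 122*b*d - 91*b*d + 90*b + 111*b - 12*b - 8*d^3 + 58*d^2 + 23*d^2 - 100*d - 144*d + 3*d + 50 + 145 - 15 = b^2*(36 - 32*d) + b*(40*d^2 - 213*d + 189) - 8*d^3 + 81*d^2 - 241*d + 180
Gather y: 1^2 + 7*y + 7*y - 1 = 14*y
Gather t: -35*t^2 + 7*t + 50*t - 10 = -35*t^2 + 57*t - 10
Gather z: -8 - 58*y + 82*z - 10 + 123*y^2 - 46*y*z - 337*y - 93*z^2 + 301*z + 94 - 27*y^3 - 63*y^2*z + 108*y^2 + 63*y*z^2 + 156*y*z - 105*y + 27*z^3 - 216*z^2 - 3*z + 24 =-27*y^3 + 231*y^2 - 500*y + 27*z^3 + z^2*(63*y - 309) + z*(-63*y^2 + 110*y + 380) + 100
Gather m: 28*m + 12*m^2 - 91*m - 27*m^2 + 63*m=-15*m^2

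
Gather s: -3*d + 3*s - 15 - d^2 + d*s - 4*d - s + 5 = -d^2 - 7*d + s*(d + 2) - 10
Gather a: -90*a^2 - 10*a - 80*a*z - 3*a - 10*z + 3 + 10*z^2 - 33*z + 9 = -90*a^2 + a*(-80*z - 13) + 10*z^2 - 43*z + 12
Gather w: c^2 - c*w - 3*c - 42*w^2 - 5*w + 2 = c^2 - 3*c - 42*w^2 + w*(-c - 5) + 2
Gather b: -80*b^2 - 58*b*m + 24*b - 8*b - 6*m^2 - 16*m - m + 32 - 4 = -80*b^2 + b*(16 - 58*m) - 6*m^2 - 17*m + 28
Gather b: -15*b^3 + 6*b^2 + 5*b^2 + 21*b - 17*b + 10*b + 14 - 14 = -15*b^3 + 11*b^2 + 14*b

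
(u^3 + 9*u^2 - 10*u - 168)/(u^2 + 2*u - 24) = u + 7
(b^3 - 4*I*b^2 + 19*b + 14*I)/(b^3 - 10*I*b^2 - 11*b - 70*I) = (b + I)/(b - 5*I)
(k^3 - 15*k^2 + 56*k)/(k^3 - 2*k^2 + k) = (k^2 - 15*k + 56)/(k^2 - 2*k + 1)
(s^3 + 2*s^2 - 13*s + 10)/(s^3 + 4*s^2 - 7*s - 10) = (s - 1)/(s + 1)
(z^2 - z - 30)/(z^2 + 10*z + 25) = (z - 6)/(z + 5)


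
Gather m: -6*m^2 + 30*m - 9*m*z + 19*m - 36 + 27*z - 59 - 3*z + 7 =-6*m^2 + m*(49 - 9*z) + 24*z - 88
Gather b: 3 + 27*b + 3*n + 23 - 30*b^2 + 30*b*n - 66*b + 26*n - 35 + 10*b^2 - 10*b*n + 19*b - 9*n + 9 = -20*b^2 + b*(20*n - 20) + 20*n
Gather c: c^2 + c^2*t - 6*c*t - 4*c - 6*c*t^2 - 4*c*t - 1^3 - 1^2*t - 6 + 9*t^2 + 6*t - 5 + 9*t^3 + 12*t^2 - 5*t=c^2*(t + 1) + c*(-6*t^2 - 10*t - 4) + 9*t^3 + 21*t^2 - 12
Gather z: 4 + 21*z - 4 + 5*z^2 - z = 5*z^2 + 20*z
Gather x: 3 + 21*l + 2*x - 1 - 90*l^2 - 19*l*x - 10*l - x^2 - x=-90*l^2 + 11*l - x^2 + x*(1 - 19*l) + 2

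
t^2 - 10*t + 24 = (t - 6)*(t - 4)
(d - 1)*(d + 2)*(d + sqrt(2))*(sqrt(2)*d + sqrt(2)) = sqrt(2)*d^4 + 2*d^3 + 2*sqrt(2)*d^3 - sqrt(2)*d^2 + 4*d^2 - 2*sqrt(2)*d - 2*d - 4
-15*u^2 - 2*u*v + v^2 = (-5*u + v)*(3*u + v)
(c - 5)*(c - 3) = c^2 - 8*c + 15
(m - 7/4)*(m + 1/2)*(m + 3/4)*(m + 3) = m^4 + 5*m^3/2 - 53*m^2/16 - 195*m/32 - 63/32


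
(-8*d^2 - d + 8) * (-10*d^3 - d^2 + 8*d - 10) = 80*d^5 + 18*d^4 - 143*d^3 + 64*d^2 + 74*d - 80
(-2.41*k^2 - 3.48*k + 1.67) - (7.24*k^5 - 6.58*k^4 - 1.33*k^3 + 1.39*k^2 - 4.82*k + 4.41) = -7.24*k^5 + 6.58*k^4 + 1.33*k^3 - 3.8*k^2 + 1.34*k - 2.74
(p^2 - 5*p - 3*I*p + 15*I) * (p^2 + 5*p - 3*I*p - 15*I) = p^4 - 6*I*p^3 - 34*p^2 + 150*I*p + 225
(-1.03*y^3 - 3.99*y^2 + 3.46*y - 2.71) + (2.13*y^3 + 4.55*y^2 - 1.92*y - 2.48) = 1.1*y^3 + 0.56*y^2 + 1.54*y - 5.19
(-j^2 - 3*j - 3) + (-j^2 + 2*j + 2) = -2*j^2 - j - 1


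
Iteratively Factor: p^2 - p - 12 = (p + 3)*(p - 4)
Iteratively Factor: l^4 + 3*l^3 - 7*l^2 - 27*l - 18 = (l + 3)*(l^3 - 7*l - 6) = (l - 3)*(l + 3)*(l^2 + 3*l + 2) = (l - 3)*(l + 1)*(l + 3)*(l + 2)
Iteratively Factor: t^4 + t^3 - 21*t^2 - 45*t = (t - 5)*(t^3 + 6*t^2 + 9*t) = (t - 5)*(t + 3)*(t^2 + 3*t) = (t - 5)*(t + 3)^2*(t)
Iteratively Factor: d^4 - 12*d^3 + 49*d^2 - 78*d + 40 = (d - 2)*(d^3 - 10*d^2 + 29*d - 20) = (d - 5)*(d - 2)*(d^2 - 5*d + 4) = (d - 5)*(d - 4)*(d - 2)*(d - 1)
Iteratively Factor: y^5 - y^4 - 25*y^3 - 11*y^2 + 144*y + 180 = (y - 5)*(y^4 + 4*y^3 - 5*y^2 - 36*y - 36) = (y - 5)*(y + 3)*(y^3 + y^2 - 8*y - 12) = (y - 5)*(y + 2)*(y + 3)*(y^2 - y - 6) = (y - 5)*(y - 3)*(y + 2)*(y + 3)*(y + 2)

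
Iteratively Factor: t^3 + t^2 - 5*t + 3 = (t + 3)*(t^2 - 2*t + 1) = (t - 1)*(t + 3)*(t - 1)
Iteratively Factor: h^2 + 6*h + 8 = (h + 2)*(h + 4)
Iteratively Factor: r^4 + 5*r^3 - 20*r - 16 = (r + 4)*(r^3 + r^2 - 4*r - 4) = (r + 2)*(r + 4)*(r^2 - r - 2) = (r - 2)*(r + 2)*(r + 4)*(r + 1)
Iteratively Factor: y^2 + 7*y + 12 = (y + 3)*(y + 4)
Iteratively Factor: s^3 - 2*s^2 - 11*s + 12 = (s - 1)*(s^2 - s - 12) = (s - 1)*(s + 3)*(s - 4)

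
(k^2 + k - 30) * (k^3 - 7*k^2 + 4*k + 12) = k^5 - 6*k^4 - 33*k^3 + 226*k^2 - 108*k - 360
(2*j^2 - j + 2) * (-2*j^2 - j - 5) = -4*j^4 - 13*j^2 + 3*j - 10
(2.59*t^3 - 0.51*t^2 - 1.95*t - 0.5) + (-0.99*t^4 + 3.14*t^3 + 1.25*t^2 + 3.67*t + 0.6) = -0.99*t^4 + 5.73*t^3 + 0.74*t^2 + 1.72*t + 0.1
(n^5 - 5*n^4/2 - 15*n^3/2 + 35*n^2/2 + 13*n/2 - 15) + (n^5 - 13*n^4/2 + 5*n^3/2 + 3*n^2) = 2*n^5 - 9*n^4 - 5*n^3 + 41*n^2/2 + 13*n/2 - 15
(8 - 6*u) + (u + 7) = 15 - 5*u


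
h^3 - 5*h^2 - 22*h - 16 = (h - 8)*(h + 1)*(h + 2)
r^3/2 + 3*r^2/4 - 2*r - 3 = (r/2 + 1)*(r - 2)*(r + 3/2)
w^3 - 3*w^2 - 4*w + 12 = (w - 3)*(w - 2)*(w + 2)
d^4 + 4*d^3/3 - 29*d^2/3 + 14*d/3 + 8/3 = (d - 2)*(d - 1)*(d + 1/3)*(d + 4)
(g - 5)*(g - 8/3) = g^2 - 23*g/3 + 40/3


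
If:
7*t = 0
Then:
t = 0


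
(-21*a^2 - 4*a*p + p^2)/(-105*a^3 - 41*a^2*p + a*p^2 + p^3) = 1/(5*a + p)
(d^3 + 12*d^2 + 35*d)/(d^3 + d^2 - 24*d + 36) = d*(d^2 + 12*d + 35)/(d^3 + d^2 - 24*d + 36)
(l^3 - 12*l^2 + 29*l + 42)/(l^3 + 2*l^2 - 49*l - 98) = (l^2 - 5*l - 6)/(l^2 + 9*l + 14)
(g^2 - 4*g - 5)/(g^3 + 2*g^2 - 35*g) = (g + 1)/(g*(g + 7))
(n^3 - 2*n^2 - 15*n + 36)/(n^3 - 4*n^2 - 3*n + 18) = (n + 4)/(n + 2)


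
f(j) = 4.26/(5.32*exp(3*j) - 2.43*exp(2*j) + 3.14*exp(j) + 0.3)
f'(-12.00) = 0.00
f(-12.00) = 14.20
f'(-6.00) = -0.35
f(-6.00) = 13.84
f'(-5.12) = -0.78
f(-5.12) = 13.37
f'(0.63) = -0.37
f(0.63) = 0.13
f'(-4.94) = -0.91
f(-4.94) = 13.22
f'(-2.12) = -3.36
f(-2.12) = 6.54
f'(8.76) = -0.00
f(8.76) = 0.00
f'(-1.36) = -3.00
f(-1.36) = 4.11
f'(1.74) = -0.01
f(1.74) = 0.00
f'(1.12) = -0.09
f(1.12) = 0.03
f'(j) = 4.26*(-15.96*exp(3*j) + 4.86*exp(2*j) - 3.14*exp(j))/(5.32*exp(3*j) - 2.43*exp(2*j) + 3.14*exp(j) + 0.3)^2 = (-67.9896*exp(2*j) + 20.7036*exp(j) - 13.3764)*exp(j)/(5.32*exp(3*j) - 2.43*exp(2*j) + 3.14*exp(j) + 0.3)^2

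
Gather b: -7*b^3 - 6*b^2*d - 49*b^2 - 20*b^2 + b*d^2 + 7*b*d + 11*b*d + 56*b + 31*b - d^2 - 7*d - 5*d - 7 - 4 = -7*b^3 + b^2*(-6*d - 69) + b*(d^2 + 18*d + 87) - d^2 - 12*d - 11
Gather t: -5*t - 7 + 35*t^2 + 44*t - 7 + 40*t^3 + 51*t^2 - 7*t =40*t^3 + 86*t^2 + 32*t - 14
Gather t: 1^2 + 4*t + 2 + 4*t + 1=8*t + 4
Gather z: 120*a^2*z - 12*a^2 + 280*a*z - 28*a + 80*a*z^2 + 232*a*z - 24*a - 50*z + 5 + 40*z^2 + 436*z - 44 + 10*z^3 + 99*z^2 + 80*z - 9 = -12*a^2 - 52*a + 10*z^3 + z^2*(80*a + 139) + z*(120*a^2 + 512*a + 466) - 48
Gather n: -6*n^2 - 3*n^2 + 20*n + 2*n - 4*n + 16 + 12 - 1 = -9*n^2 + 18*n + 27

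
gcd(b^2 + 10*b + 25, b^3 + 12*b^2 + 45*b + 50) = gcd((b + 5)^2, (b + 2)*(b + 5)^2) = b^2 + 10*b + 25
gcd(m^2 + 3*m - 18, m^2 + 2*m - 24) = m + 6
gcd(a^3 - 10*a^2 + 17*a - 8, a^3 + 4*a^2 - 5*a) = a - 1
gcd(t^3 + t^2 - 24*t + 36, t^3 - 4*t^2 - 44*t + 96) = t^2 + 4*t - 12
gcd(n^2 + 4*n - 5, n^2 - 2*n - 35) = n + 5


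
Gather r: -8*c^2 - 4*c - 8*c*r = -8*c^2 - 8*c*r - 4*c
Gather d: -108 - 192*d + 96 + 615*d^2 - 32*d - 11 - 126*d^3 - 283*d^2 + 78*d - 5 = -126*d^3 + 332*d^2 - 146*d - 28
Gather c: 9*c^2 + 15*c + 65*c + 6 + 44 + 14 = 9*c^2 + 80*c + 64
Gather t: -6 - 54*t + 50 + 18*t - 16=28 - 36*t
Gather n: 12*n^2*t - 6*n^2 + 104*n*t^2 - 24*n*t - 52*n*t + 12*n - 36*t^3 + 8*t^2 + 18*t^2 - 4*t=n^2*(12*t - 6) + n*(104*t^2 - 76*t + 12) - 36*t^3 + 26*t^2 - 4*t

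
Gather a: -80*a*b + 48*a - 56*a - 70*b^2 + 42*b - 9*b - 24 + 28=a*(-80*b - 8) - 70*b^2 + 33*b + 4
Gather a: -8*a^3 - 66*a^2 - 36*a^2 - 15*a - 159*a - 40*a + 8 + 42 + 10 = -8*a^3 - 102*a^2 - 214*a + 60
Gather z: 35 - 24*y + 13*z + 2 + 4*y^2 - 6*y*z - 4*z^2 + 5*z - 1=4*y^2 - 24*y - 4*z^2 + z*(18 - 6*y) + 36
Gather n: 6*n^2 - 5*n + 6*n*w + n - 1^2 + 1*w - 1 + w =6*n^2 + n*(6*w - 4) + 2*w - 2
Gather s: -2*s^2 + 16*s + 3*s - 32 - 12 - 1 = -2*s^2 + 19*s - 45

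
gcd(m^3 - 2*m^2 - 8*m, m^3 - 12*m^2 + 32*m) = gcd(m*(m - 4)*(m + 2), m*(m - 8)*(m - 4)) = m^2 - 4*m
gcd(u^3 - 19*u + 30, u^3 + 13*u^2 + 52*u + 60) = u + 5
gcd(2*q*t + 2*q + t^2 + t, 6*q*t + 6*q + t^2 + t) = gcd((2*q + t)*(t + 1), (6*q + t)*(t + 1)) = t + 1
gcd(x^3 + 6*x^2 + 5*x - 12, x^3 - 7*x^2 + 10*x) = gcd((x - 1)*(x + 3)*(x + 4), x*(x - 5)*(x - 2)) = 1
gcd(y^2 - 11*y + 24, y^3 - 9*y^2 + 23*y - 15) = y - 3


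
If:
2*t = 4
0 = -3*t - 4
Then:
No Solution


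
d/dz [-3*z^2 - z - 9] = -6*z - 1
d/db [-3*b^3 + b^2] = b*(2 - 9*b)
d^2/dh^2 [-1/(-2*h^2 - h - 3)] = 2*(-4*h^2 - 2*h + (4*h + 1)^2 - 6)/(2*h^2 + h + 3)^3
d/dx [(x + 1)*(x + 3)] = 2*x + 4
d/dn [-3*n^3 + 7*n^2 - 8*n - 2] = -9*n^2 + 14*n - 8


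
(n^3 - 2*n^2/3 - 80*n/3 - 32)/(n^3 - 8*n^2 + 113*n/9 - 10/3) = 3*(3*n^2 + 16*n + 16)/(9*n^2 - 18*n + 5)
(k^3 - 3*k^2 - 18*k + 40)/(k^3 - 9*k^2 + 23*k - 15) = (k^2 + 2*k - 8)/(k^2 - 4*k + 3)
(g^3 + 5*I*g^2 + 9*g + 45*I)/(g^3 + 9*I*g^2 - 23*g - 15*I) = (g - 3*I)/(g + I)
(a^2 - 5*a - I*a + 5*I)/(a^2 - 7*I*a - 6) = (a - 5)/(a - 6*I)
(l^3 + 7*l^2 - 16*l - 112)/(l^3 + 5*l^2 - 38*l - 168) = (l - 4)/(l - 6)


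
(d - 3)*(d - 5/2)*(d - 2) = d^3 - 15*d^2/2 + 37*d/2 - 15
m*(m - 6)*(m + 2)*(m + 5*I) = m^4 - 4*m^3 + 5*I*m^3 - 12*m^2 - 20*I*m^2 - 60*I*m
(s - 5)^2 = s^2 - 10*s + 25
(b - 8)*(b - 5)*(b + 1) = b^3 - 12*b^2 + 27*b + 40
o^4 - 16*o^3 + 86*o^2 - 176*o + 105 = (o - 7)*(o - 5)*(o - 3)*(o - 1)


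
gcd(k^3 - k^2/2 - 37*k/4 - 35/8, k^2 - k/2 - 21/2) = k - 7/2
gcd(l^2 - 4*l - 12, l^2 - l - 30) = l - 6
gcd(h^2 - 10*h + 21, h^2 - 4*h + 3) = h - 3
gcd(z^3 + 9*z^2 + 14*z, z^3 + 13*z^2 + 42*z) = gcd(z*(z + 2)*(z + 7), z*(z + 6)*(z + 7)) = z^2 + 7*z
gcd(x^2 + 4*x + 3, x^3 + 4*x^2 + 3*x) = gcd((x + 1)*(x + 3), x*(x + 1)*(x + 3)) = x^2 + 4*x + 3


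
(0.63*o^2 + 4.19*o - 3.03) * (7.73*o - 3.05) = 4.8699*o^3 + 30.4672*o^2 - 36.2014*o + 9.2415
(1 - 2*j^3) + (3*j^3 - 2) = j^3 - 1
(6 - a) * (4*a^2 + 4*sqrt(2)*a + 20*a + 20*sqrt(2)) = -4*a^3 - 4*sqrt(2)*a^2 + 4*a^2 + 4*sqrt(2)*a + 120*a + 120*sqrt(2)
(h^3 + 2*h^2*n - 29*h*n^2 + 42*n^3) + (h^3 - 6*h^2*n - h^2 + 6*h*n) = 2*h^3 - 4*h^2*n - h^2 - 29*h*n^2 + 6*h*n + 42*n^3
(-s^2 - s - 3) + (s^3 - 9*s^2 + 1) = s^3 - 10*s^2 - s - 2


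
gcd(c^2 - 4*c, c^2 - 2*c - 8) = c - 4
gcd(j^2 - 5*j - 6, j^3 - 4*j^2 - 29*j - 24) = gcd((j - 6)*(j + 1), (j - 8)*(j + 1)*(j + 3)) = j + 1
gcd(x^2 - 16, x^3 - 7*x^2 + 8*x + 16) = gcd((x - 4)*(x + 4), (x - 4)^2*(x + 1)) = x - 4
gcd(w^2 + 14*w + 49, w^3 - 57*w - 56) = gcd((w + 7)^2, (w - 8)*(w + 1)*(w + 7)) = w + 7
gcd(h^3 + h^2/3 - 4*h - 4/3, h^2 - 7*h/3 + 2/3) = h - 2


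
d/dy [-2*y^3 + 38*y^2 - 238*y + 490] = -6*y^2 + 76*y - 238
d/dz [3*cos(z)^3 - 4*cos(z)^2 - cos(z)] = (-9*cos(z)^2 + 8*cos(z) + 1)*sin(z)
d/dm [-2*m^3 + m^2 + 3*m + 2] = -6*m^2 + 2*m + 3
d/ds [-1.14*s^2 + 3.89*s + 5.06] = 3.89 - 2.28*s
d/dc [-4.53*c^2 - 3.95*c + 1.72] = -9.06*c - 3.95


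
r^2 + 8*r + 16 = (r + 4)^2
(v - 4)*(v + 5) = v^2 + v - 20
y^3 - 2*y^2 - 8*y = y*(y - 4)*(y + 2)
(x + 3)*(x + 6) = x^2 + 9*x + 18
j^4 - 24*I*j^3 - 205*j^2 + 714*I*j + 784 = (j - 8*I)*(j - 7*I)^2*(j - 2*I)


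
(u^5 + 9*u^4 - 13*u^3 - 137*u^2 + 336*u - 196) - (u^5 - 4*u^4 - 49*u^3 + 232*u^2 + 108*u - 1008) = 13*u^4 + 36*u^3 - 369*u^2 + 228*u + 812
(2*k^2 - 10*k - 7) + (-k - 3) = 2*k^2 - 11*k - 10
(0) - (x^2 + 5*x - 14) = -x^2 - 5*x + 14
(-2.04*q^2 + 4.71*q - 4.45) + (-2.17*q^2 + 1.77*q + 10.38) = -4.21*q^2 + 6.48*q + 5.93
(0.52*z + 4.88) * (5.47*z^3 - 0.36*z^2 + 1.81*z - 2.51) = 2.8444*z^4 + 26.5064*z^3 - 0.8156*z^2 + 7.5276*z - 12.2488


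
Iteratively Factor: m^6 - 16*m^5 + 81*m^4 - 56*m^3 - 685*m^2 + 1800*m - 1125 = (m - 3)*(m^5 - 13*m^4 + 42*m^3 + 70*m^2 - 475*m + 375) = (m - 5)*(m - 3)*(m^4 - 8*m^3 + 2*m^2 + 80*m - 75) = (m - 5)*(m - 3)*(m - 1)*(m^3 - 7*m^2 - 5*m + 75) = (m - 5)^2*(m - 3)*(m - 1)*(m^2 - 2*m - 15) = (m - 5)^2*(m - 3)*(m - 1)*(m + 3)*(m - 5)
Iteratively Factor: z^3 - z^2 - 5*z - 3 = (z + 1)*(z^2 - 2*z - 3) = (z - 3)*(z + 1)*(z + 1)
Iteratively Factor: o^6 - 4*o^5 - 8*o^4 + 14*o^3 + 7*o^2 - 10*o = (o - 1)*(o^5 - 3*o^4 - 11*o^3 + 3*o^2 + 10*o) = (o - 1)*(o + 1)*(o^4 - 4*o^3 - 7*o^2 + 10*o) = o*(o - 1)*(o + 1)*(o^3 - 4*o^2 - 7*o + 10) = o*(o - 1)*(o + 1)*(o + 2)*(o^2 - 6*o + 5) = o*(o - 1)^2*(o + 1)*(o + 2)*(o - 5)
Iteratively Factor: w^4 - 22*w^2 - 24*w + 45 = (w + 3)*(w^3 - 3*w^2 - 13*w + 15) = (w - 5)*(w + 3)*(w^2 + 2*w - 3) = (w - 5)*(w + 3)^2*(w - 1)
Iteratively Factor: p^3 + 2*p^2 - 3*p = (p + 3)*(p^2 - p) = (p - 1)*(p + 3)*(p)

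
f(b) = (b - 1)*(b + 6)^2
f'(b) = (b - 1)*(2*b + 12) + (b + 6)^2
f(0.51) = -20.77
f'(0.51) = 36.00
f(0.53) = -20.04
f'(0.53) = 36.50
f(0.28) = -28.40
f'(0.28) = 30.40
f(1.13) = 6.61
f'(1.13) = 52.69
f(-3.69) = -25.03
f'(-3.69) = -16.33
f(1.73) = 43.62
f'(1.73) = 71.04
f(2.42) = 100.67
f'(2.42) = 94.81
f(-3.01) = -35.85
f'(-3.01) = -15.04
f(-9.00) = -90.00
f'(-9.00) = 69.00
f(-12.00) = -468.00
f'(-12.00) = 192.00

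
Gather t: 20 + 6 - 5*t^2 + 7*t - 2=-5*t^2 + 7*t + 24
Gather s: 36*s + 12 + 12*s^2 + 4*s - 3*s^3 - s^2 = -3*s^3 + 11*s^2 + 40*s + 12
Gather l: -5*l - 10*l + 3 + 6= 9 - 15*l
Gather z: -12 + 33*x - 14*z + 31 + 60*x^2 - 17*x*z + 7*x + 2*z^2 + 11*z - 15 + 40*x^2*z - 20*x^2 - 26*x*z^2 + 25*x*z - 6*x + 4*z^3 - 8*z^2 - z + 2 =40*x^2 + 34*x + 4*z^3 + z^2*(-26*x - 6) + z*(40*x^2 + 8*x - 4) + 6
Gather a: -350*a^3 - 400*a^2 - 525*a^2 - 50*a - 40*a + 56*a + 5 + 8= -350*a^3 - 925*a^2 - 34*a + 13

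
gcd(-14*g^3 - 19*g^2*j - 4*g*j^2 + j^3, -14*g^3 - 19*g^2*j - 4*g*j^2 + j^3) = 14*g^3 + 19*g^2*j + 4*g*j^2 - j^3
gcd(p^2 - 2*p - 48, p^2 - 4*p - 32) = p - 8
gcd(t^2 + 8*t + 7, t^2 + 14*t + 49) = t + 7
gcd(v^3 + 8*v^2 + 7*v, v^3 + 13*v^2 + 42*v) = v^2 + 7*v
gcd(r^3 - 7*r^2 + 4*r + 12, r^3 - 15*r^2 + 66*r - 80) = r - 2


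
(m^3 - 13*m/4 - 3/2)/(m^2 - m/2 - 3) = m + 1/2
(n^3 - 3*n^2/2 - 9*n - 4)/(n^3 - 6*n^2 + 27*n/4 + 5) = 2*(n + 2)/(2*n - 5)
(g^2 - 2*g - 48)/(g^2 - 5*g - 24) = (g + 6)/(g + 3)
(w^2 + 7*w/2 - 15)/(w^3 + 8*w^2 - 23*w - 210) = (w - 5/2)/(w^2 + 2*w - 35)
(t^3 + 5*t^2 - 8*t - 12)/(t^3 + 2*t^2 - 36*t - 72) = (t^2 - t - 2)/(t^2 - 4*t - 12)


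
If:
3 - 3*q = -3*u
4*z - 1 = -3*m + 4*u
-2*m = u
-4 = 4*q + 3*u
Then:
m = 4/7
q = -1/7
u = -8/7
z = -37/28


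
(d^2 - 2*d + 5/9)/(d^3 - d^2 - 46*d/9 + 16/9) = (3*d - 5)/(3*d^2 - 2*d - 16)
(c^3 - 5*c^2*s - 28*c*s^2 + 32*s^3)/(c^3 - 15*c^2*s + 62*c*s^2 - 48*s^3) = (-c - 4*s)/(-c + 6*s)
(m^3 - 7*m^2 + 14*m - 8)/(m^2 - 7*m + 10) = (m^2 - 5*m + 4)/(m - 5)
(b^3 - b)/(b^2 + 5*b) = (b^2 - 1)/(b + 5)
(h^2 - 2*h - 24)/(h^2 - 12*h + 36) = (h + 4)/(h - 6)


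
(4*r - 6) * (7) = 28*r - 42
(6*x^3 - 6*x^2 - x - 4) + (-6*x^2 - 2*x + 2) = 6*x^3 - 12*x^2 - 3*x - 2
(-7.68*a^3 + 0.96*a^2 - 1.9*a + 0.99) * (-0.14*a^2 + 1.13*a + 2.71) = 1.0752*a^5 - 8.8128*a^4 - 19.462*a^3 + 0.316*a^2 - 4.0303*a + 2.6829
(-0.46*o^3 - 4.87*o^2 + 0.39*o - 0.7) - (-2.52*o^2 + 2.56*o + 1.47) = -0.46*o^3 - 2.35*o^2 - 2.17*o - 2.17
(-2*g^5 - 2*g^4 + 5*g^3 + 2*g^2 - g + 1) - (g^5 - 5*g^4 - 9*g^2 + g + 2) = -3*g^5 + 3*g^4 + 5*g^3 + 11*g^2 - 2*g - 1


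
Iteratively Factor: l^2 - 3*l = (l - 3)*(l)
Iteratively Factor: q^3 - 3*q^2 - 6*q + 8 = (q - 4)*(q^2 + q - 2) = (q - 4)*(q + 2)*(q - 1)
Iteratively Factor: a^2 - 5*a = (a - 5)*(a)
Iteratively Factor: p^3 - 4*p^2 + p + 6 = (p - 2)*(p^2 - 2*p - 3) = (p - 2)*(p + 1)*(p - 3)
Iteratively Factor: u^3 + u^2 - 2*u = (u)*(u^2 + u - 2) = u*(u - 1)*(u + 2)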